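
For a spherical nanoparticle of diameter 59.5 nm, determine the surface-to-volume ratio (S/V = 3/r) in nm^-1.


Radius r = 59.5/2 = 29.75 nm
S/V = 3 / r = 3 / 29.75
S/V = 0.1008 nm^-1

0.1008


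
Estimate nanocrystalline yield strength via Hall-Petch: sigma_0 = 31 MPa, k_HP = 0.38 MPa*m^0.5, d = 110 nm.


d = 110 nm = 1.1e-07 m
sqrt(d) = 0.0003316625
Hall-Petch contribution = k / sqrt(d) = 0.38 / 0.0003316625 = 1145.7 MPa
sigma = sigma_0 + k/sqrt(d) = 31 + 1145.7 = 1176.7 MPa

1176.7


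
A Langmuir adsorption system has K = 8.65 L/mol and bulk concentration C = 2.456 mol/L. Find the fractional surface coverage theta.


Langmuir isotherm: theta = K*C / (1 + K*C)
K*C = 8.65 * 2.456 = 21.2444
theta = 21.2444 / (1 + 21.2444) = 21.2444 / 22.2444
theta = 0.955

0.955


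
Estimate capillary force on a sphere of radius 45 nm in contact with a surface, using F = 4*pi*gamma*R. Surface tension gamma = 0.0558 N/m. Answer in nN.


Convert radius: R = 45 nm = 4.5e-08 m
F = 4 * pi * gamma * R
F = 4 * pi * 0.0558 * 4.5e-08
F = 3.15542e-08 N = 31.5542 nN

31.5542


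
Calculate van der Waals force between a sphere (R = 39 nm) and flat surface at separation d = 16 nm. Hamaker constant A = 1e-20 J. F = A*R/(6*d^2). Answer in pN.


Convert to SI: R = 39 nm = 3.9e-08 m, d = 16 nm = 1.6e-08 m
F = A * R / (6 * d^2)
F = 1e-20 * 3.9e-08 / (6 * (1.6e-08)^2)
F = 2.53906e-13 N = 0.254 pN

0.254


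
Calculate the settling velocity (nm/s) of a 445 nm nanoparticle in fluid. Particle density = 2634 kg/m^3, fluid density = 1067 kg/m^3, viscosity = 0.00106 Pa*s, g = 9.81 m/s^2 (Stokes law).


Radius R = 445/2 nm = 2.225e-07 m
Density difference = 2634 - 1067 = 1567 kg/m^3
v = 2 * R^2 * (rho_p - rho_f) * g / (9 * eta)
v = 2 * (2.225e-07)^2 * 1567 * 9.81 / (9 * 0.00106)
v = 1.59544e-07 m/s = 159.5437 nm/s

159.5437


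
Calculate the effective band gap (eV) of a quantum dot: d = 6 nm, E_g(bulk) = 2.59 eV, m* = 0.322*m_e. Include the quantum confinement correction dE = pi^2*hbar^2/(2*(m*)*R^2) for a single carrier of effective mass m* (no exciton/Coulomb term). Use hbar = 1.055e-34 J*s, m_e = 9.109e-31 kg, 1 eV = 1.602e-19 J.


Radius R = 6/2 nm = 3e-09 m
Confinement energy dE = pi^2 * hbar^2 / (2 * m_eff * m_e * R^2)
dE = pi^2 * (1.055e-34)^2 / (2 * 0.322 * 9.109e-31 * (3e-09)^2) J, divided by 1.602e-19 J/eV
dE = 0.1299 eV
Total band gap = E_g(bulk) + dE = 2.59 + 0.1299 = 2.7199 eV

2.7199


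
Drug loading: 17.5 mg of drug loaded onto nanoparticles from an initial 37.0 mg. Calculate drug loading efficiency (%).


Drug loading efficiency = (drug loaded / drug initial) * 100
DLE = 17.5 / 37.0 * 100
DLE = 0.473 * 100
DLE = 47.3%

47.3


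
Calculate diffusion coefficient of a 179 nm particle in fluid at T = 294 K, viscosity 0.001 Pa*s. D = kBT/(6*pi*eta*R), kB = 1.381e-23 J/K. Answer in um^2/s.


Radius R = 179/2 = 89.5 nm = 8.95e-08 m
D = kB*T / (6*pi*eta*R)
D = 1.381e-23 * 294 / (6 * pi * 0.001 * 8.95e-08)
D = 2.40667e-12 m^2/s = 2.407 um^2/s

2.407


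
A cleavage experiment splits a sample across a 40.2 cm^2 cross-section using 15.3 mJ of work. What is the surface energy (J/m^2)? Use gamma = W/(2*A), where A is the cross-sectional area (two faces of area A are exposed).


Convert: A = 40.2 cm^2 = 0.00402 m^2, W = 15.3 mJ = 0.0153 J
Cleaving exposes two faces of area A, so total new surface = 2*A and gamma = W / (2*A)
gamma = 0.0153 / (2 * 0.00402)
gamma = 1.903 J/m^2

1.903


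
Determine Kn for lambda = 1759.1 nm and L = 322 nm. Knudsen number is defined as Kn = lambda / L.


Knudsen number Kn = lambda / L
Kn = 1759.1 / 322
Kn = 5.463

5.463


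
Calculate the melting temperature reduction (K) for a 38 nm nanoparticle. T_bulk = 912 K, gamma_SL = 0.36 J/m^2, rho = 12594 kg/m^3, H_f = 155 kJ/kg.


Radius R = 38/2 = 19 nm = 1.9e-08 m
Convert H_f = 155 kJ/kg = 155000 J/kg
dT = 2 * gamma_SL * T_bulk / (rho * H_f * R)
dT = 2 * 0.36 * 912 / (12594 * 155000 * 1.9e-08)
dT = 17.7 K

17.7


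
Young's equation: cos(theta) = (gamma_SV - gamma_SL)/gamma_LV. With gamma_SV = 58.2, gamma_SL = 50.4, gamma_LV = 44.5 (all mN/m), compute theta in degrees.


cos(theta) = (gamma_SV - gamma_SL) / gamma_LV
cos(theta) = (58.2 - 50.4) / 44.5
cos(theta) = 0.175281
theta = arccos(0.175281) = 79.9 degrees

79.9


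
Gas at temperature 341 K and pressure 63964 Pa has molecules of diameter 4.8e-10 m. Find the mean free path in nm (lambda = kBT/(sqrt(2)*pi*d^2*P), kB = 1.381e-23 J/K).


Mean free path: lambda = kB*T / (sqrt(2) * pi * d^2 * P)
lambda = 1.381e-23 * 341 / (sqrt(2) * pi * (4.8e-10)^2 * 63964)
lambda = 7.19226e-08 m
lambda = 71.92 nm

71.92


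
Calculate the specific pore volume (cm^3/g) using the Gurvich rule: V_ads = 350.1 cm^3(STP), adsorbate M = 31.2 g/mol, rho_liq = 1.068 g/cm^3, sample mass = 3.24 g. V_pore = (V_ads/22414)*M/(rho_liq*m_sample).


Moles adsorbed n = V_ads / 22414 = 350.1 / 22414 = 1.561970e-02 mol
Liquid volume V_liq = n * M / rho_liq = 1.561970e-02 * 31.2 / 1.068 = 0.45631 cm^3
Specific pore volume V_pore = V_liq / m_sample = 0.45631 / 3.24
V_pore = 0.1408 cm^3/g

0.1408


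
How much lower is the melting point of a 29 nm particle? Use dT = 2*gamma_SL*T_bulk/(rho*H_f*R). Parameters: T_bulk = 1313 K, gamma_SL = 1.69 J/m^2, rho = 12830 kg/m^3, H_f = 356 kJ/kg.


Radius R = 29/2 = 14.5 nm = 1.45e-08 m
Convert H_f = 356 kJ/kg = 356000 J/kg
dT = 2 * gamma_SL * T_bulk / (rho * H_f * R)
dT = 2 * 1.69 * 1313 / (12830 * 356000 * 1.45e-08)
dT = 67.0 K

67.0


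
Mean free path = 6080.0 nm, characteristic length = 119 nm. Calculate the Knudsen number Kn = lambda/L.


Knudsen number Kn = lambda / L
Kn = 6080.0 / 119
Kn = 51.0924

51.0924


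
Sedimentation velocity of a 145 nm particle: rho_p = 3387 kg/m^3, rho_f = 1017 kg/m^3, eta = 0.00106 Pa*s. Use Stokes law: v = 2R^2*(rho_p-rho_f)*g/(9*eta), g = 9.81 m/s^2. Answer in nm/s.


Radius R = 145/2 nm = 7.25e-08 m
Density difference = 3387 - 1017 = 2370 kg/m^3
v = 2 * R^2 * (rho_p - rho_f) * g / (9 * eta)
v = 2 * (7.25e-08)^2 * 2370 * 9.81 / (9 * 0.00106)
v = 2.56198e-08 m/s = 25.6198 nm/s

25.6198


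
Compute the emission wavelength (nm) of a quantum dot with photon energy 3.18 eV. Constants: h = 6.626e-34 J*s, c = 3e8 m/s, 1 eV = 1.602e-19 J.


Convert energy: E = 3.18 eV = 3.18 * 1.602e-19 = 5.09436e-19 J
lambda = h*c / E = 6.626e-34 * 3e8 / 5.09436e-19
lambda = 3.90196e-07 m = 390.2 nm

390.2


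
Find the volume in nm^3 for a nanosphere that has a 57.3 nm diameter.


Radius r = 57.3/2 = 28.65 nm
Volume V = (4/3) * pi * r^3
V = (4/3) * pi * (28.65)^3
V = 98505.96 nm^3

98505.96


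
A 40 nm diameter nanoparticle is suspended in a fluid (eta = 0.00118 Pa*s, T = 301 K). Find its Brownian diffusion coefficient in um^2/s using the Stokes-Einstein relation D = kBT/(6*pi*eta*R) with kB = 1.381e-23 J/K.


Radius R = 40/2 = 20 nm = 2e-08 m
D = kB*T / (6*pi*eta*R)
D = 1.381e-23 * 301 / (6 * pi * 0.00118 * 2e-08)
D = 9.34431e-12 m^2/s = 9.344 um^2/s

9.344


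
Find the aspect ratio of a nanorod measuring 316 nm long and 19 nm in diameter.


Aspect ratio AR = length / diameter
AR = 316 / 19
AR = 16.63

16.63


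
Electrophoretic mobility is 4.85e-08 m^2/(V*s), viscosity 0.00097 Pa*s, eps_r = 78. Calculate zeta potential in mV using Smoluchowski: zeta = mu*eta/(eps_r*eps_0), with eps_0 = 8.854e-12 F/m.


Smoluchowski equation: zeta = mu * eta / (eps_r * eps_0)
zeta = 4.85e-08 * 0.00097 / (78 * 8.854e-12)
zeta = 0.068121 V = 68.12 mV

68.12


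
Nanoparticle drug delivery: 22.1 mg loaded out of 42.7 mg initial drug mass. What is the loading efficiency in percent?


Drug loading efficiency = (drug loaded / drug initial) * 100
DLE = 22.1 / 42.7 * 100
DLE = 0.5176 * 100
DLE = 51.76%

51.76


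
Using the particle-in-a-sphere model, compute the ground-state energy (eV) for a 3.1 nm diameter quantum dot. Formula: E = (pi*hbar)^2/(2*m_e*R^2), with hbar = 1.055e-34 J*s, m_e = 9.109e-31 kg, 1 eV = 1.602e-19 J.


Radius R = 3.1/2 = 1.55 nm = 1.55e-09 m
E = (pi * 1.055e-34)^2 / (2 * 9.109e-31 * (1.55e-09)^2)
E(J) = 2.50981e-20
E = E(J) / 1.602e-19 = 0.1567 eV

0.1567


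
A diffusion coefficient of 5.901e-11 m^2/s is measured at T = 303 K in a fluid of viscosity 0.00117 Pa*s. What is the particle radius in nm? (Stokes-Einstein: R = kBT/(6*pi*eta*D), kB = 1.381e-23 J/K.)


Stokes-Einstein: R = kB*T / (6*pi*eta*D)
R = 1.381e-23 * 303 / (6 * pi * 0.00117 * 5.901e-11)
R = 3.21532e-09 m = 3.22 nm

3.22


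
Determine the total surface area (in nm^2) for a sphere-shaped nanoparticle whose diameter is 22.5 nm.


Radius r = 22.5/2 = 11.25 nm
Surface area SA = 4 * pi * r^2
SA = 4 * pi * (11.25)^2
SA = 1590.43 nm^2

1590.43


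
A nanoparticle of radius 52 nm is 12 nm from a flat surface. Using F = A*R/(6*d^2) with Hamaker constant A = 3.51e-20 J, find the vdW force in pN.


Convert to SI: R = 52 nm = 5.2e-08 m, d = 12 nm = 1.2e-08 m
F = A * R / (6 * d^2)
F = 3.51e-20 * 5.2e-08 / (6 * (1.2e-08)^2)
F = 2.1125e-12 N = 2.112 pN

2.112


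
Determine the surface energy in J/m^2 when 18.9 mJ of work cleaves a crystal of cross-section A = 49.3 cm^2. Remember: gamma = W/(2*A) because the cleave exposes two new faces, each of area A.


Convert: A = 49.3 cm^2 = 0.00493 m^2, W = 18.9 mJ = 0.0189 J
Cleaving exposes two faces of area A, so total new surface = 2*A and gamma = W / (2*A)
gamma = 0.0189 / (2 * 0.00493)
gamma = 1.917 J/m^2

1.917


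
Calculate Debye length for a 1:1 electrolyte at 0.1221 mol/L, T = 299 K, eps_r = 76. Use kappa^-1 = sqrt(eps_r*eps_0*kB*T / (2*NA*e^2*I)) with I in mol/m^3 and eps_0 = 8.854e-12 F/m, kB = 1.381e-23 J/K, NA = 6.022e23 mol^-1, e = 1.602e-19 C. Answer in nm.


Ionic strength I = 0.1221 * 1^2 * 1000 = 122.1 mol/m^3
kappa^-1 = sqrt(76 * 8.854e-12 * 1.381e-23 * 299 / (2 * 6.022e23 * (1.602e-19)^2 * 122.1))
kappa^-1 = 0.858 nm

0.858


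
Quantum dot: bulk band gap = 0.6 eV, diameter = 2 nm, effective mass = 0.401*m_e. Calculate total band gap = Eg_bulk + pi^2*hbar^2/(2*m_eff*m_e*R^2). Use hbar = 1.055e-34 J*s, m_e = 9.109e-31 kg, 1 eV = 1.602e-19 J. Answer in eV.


Radius R = 2/2 nm = 1e-09 m
Confinement energy dE = pi^2 * hbar^2 / (2 * m_eff * m_e * R^2)
dE = pi^2 * (1.055e-34)^2 / (2 * 0.401 * 9.109e-31 * (1e-09)^2) J, divided by 1.602e-19 J/eV
dE = 0.9386 eV
Total band gap = E_g(bulk) + dE = 0.6 + 0.9386 = 1.5386 eV

1.5386


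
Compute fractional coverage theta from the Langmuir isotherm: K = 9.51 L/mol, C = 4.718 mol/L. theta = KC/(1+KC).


Langmuir isotherm: theta = K*C / (1 + K*C)
K*C = 9.51 * 4.718 = 44.86818
theta = 44.86818 / (1 + 44.86818) = 44.86818 / 45.86818
theta = 0.9782

0.9782


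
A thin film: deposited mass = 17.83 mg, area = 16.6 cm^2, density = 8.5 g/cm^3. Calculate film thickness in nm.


Convert: m = 17.83 mg = 1.7830e-05 kg, A = 16.6 cm^2 = 1.6600e-03 m^2, rho = 8.5 g/cm^3 = 8500 kg/m^3
t = m / (A * rho)
t = 1.7830e-05 / (1.6600e-03 * 8500)
t = 1.2636e-06 m = 1263.6 nm

1263.6


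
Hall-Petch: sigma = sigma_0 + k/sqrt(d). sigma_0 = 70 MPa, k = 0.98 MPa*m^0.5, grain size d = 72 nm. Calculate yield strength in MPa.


d = 72 nm = 7.2e-08 m
sqrt(d) = 0.0002683282
Hall-Petch contribution = k / sqrt(d) = 0.98 / 0.0002683282 = 3652.2 MPa
sigma = sigma_0 + k/sqrt(d) = 70 + 3652.2 = 3722.2 MPa

3722.2


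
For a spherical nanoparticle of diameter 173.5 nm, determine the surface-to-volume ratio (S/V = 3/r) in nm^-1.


Radius r = 173.5/2 = 86.75 nm
S/V = 3 / r = 3 / 86.75
S/V = 0.0346 nm^-1

0.0346


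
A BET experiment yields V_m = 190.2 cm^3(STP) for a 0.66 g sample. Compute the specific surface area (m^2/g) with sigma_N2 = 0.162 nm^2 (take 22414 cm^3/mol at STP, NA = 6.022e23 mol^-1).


Number of moles in monolayer = V_m / 22414 = 190.2 / 22414 = 0.00848577
Number of molecules = moles * NA = 0.00848577 * 6.022e23
SA = molecules * sigma / mass
SA = (190.2 / 22414) * 6.022e23 * 0.162e-18 / 0.66
SA = 1254.3 m^2/g

1254.3


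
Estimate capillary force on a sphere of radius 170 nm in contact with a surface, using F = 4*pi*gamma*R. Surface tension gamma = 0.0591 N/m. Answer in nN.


Convert radius: R = 170 nm = 1.7e-07 m
F = 4 * pi * gamma * R
F = 4 * pi * 0.0591 * 1.7e-07
F = 1.26254e-07 N = 126.2543 nN

126.2543


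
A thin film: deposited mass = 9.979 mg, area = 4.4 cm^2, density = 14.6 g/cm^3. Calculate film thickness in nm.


Convert: m = 9.979 mg = 9.9790e-06 kg, A = 4.4 cm^2 = 4.4000e-04 m^2, rho = 14.6 g/cm^3 = 14600 kg/m^3
t = m / (A * rho)
t = 9.9790e-06 / (4.4000e-04 * 14600)
t = 1.5534e-06 m = 1553.4 nm

1553.4


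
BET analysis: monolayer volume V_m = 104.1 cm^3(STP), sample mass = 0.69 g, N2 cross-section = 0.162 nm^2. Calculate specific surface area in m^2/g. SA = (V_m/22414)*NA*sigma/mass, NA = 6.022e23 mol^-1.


Number of moles in monolayer = V_m / 22414 = 104.1 / 22414 = 0.00464442
Number of molecules = moles * NA = 0.00464442 * 6.022e23
SA = molecules * sigma / mass
SA = (104.1 / 22414) * 6.022e23 * 0.162e-18 / 0.69
SA = 656.7 m^2/g

656.7


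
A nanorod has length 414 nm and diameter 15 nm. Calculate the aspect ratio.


Aspect ratio AR = length / diameter
AR = 414 / 15
AR = 27.6

27.6


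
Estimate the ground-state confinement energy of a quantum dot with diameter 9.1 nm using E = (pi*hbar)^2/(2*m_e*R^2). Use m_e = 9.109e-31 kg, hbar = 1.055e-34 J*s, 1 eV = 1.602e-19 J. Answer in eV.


Radius R = 9.1/2 = 4.55 nm = 4.55e-09 m
E = (pi * 1.055e-34)^2 / (2 * 9.109e-31 * (4.55e-09)^2)
E(J) = 2.9126e-21
E = E(J) / 1.602e-19 = 0.0182 eV

0.0182


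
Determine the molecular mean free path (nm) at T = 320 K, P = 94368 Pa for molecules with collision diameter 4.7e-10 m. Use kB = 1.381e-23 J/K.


Mean free path: lambda = kB*T / (sqrt(2) * pi * d^2 * P)
lambda = 1.381e-23 * 320 / (sqrt(2) * pi * (4.7e-10)^2 * 94368)
lambda = 4.77154e-08 m
lambda = 47.72 nm

47.72


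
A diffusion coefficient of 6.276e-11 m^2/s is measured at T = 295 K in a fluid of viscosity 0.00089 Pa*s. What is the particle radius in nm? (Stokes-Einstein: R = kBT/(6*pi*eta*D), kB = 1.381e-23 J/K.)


Stokes-Einstein: R = kB*T / (6*pi*eta*D)
R = 1.381e-23 * 295 / (6 * pi * 0.00089 * 6.276e-11)
R = 3.86938e-09 m = 3.87 nm

3.87


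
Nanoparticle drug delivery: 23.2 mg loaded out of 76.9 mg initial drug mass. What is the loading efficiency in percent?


Drug loading efficiency = (drug loaded / drug initial) * 100
DLE = 23.2 / 76.9 * 100
DLE = 0.3017 * 100
DLE = 30.17%

30.17


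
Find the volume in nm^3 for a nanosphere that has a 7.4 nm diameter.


Radius r = 7.4/2 = 3.7 nm
Volume V = (4/3) * pi * r^3
V = (4/3) * pi * (3.7)^3
V = 212.17 nm^3

212.17


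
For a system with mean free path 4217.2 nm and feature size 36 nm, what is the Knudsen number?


Knudsen number Kn = lambda / L
Kn = 4217.2 / 36
Kn = 117.1444

117.1444


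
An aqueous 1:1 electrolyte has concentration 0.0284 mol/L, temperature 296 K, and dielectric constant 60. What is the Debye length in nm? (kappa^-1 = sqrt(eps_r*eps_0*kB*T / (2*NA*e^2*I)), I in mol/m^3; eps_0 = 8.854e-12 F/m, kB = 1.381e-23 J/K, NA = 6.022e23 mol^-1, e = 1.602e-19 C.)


Ionic strength I = 0.0284 * 1^2 * 1000 = 28.4 mol/m^3
kappa^-1 = sqrt(60 * 8.854e-12 * 1.381e-23 * 296 / (2 * 6.022e23 * (1.602e-19)^2 * 28.4))
kappa^-1 = 1.573 nm

1.573


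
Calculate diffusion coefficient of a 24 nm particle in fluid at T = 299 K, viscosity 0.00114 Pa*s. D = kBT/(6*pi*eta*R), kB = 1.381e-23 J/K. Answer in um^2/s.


Radius R = 24/2 = 12 nm = 1.2e-08 m
D = kB*T / (6*pi*eta*R)
D = 1.381e-23 * 299 / (6 * pi * 0.00114 * 1.2e-08)
D = 1.60132e-11 m^2/s = 16.013 um^2/s

16.013


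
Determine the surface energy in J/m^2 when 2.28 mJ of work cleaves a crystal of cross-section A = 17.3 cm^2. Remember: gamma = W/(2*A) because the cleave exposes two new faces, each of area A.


Convert: A = 17.3 cm^2 = 0.00173 m^2, W = 2.28 mJ = 0.00228 J
Cleaving exposes two faces of area A, so total new surface = 2*A and gamma = W / (2*A)
gamma = 0.00228 / (2 * 0.00173)
gamma = 0.659 J/m^2

0.659


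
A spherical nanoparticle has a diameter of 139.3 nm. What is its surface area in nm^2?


Radius r = 139.3/2 = 69.65 nm
Surface area SA = 4 * pi * r^2
SA = 4 * pi * (69.65)^2
SA = 60961.0 nm^2

60961.0


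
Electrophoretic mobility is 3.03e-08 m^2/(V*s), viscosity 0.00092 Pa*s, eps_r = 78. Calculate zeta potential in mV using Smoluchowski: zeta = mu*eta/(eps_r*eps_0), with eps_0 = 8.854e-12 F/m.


Smoluchowski equation: zeta = mu * eta / (eps_r * eps_0)
zeta = 3.03e-08 * 0.00092 / (78 * 8.854e-12)
zeta = 0.040364 V = 40.36 mV

40.36


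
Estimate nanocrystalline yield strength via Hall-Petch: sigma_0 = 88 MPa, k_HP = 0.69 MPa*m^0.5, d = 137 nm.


d = 137 nm = 1.37e-07 m
sqrt(d) = 0.0003701351
Hall-Petch contribution = k / sqrt(d) = 0.69 / 0.0003701351 = 1864.2 MPa
sigma = sigma_0 + k/sqrt(d) = 88 + 1864.2 = 1952.2 MPa

1952.2


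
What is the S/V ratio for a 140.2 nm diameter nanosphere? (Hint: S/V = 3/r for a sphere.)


Radius r = 140.2/2 = 70.1 nm
S/V = 3 / r = 3 / 70.1
S/V = 0.0428 nm^-1

0.0428


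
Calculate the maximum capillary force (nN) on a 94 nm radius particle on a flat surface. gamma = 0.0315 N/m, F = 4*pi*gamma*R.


Convert radius: R = 94 nm = 9.4e-08 m
F = 4 * pi * gamma * R
F = 4 * pi * 0.0315 * 9.4e-08
F = 3.7209e-08 N = 37.209 nN

37.209


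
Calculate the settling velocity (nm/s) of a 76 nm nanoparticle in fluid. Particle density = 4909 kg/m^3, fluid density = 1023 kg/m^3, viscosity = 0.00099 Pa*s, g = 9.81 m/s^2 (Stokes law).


Radius R = 76/2 nm = 3.8e-08 m
Density difference = 4909 - 1023 = 3886 kg/m^3
v = 2 * R^2 * (rho_p - rho_f) * g / (9 * eta)
v = 2 * (3.8e-08)^2 * 3886 * 9.81 / (9 * 0.00099)
v = 1.23564e-08 m/s = 12.3564 nm/s

12.3564


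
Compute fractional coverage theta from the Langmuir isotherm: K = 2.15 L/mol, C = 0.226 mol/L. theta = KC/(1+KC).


Langmuir isotherm: theta = K*C / (1 + K*C)
K*C = 2.15 * 0.226 = 0.4859
theta = 0.4859 / (1 + 0.4859) = 0.4859 / 1.4859
theta = 0.327

0.327


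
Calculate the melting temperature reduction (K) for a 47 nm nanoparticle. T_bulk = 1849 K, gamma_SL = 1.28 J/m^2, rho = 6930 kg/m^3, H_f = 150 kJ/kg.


Radius R = 47/2 = 23.5 nm = 2.35e-08 m
Convert H_f = 150 kJ/kg = 150000 J/kg
dT = 2 * gamma_SL * T_bulk / (rho * H_f * R)
dT = 2 * 1.28 * 1849 / (6930 * 150000 * 2.35e-08)
dT = 193.8 K

193.8


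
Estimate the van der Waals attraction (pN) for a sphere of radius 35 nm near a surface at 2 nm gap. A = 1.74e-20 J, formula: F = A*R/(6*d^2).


Convert to SI: R = 35 nm = 3.5e-08 m, d = 2 nm = 2e-09 m
F = A * R / (6 * d^2)
F = 1.74e-20 * 3.5e-08 / (6 * (2e-09)^2)
F = 2.5375e-11 N = 25.375 pN

25.375


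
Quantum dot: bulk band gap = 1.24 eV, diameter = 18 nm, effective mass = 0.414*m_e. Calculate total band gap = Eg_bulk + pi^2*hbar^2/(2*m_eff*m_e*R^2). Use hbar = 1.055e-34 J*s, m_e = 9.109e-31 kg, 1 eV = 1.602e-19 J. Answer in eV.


Radius R = 18/2 nm = 9e-09 m
Confinement energy dE = pi^2 * hbar^2 / (2 * m_eff * m_e * R^2)
dE = pi^2 * (1.055e-34)^2 / (2 * 0.414 * 9.109e-31 * (9e-09)^2) J, divided by 1.602e-19 J/eV
dE = 0.0112 eV
Total band gap = E_g(bulk) + dE = 1.24 + 0.0112 = 1.2512 eV

1.2512


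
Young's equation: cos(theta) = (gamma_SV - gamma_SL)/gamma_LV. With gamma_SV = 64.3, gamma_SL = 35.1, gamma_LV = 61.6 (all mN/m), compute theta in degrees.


cos(theta) = (gamma_SV - gamma_SL) / gamma_LV
cos(theta) = (64.3 - 35.1) / 61.6
cos(theta) = 0.474026
theta = arccos(0.474026) = 61.7 degrees

61.7


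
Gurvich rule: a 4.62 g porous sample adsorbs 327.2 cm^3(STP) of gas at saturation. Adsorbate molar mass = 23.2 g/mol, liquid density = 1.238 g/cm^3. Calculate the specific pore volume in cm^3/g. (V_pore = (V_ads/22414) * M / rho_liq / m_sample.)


Moles adsorbed n = V_ads / 22414 = 327.2 / 22414 = 1.459802e-02 mol
Liquid volume V_liq = n * M / rho_liq = 1.459802e-02 * 23.2 / 1.238 = 0.27357 cm^3
Specific pore volume V_pore = V_liq / m_sample = 0.27357 / 4.62
V_pore = 0.0592 cm^3/g

0.0592


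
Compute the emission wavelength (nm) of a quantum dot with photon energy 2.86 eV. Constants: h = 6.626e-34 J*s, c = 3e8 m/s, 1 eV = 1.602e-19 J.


Convert energy: E = 2.86 eV = 2.86 * 1.602e-19 = 4.58172e-19 J
lambda = h*c / E = 6.626e-34 * 3e8 / 4.58172e-19
lambda = 4.33855e-07 m = 433.9 nm

433.9


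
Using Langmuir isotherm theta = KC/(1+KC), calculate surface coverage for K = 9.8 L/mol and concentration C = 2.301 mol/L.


Langmuir isotherm: theta = K*C / (1 + K*C)
K*C = 9.8 * 2.301 = 22.5498
theta = 22.5498 / (1 + 22.5498) = 22.5498 / 23.5498
theta = 0.9575

0.9575


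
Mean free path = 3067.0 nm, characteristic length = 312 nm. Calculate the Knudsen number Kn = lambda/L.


Knudsen number Kn = lambda / L
Kn = 3067.0 / 312
Kn = 9.8301

9.8301


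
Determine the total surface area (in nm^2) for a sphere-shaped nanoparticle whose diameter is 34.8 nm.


Radius r = 34.8/2 = 17.4 nm
Surface area SA = 4 * pi * r^2
SA = 4 * pi * (17.4)^2
SA = 3804.59 nm^2

3804.59


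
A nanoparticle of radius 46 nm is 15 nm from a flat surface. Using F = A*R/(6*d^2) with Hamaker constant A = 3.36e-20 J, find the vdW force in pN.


Convert to SI: R = 46 nm = 4.6e-08 m, d = 15 nm = 1.5e-08 m
F = A * R / (6 * d^2)
F = 3.36e-20 * 4.6e-08 / (6 * (1.5e-08)^2)
F = 1.14489e-12 N = 1.145 pN

1.145


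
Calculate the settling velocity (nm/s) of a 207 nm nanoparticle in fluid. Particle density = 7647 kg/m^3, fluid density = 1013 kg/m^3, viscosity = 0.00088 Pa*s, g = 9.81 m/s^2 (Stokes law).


Radius R = 207/2 nm = 1.035e-07 m
Density difference = 7647 - 1013 = 6634 kg/m^3
v = 2 * R^2 * (rho_p - rho_f) * g / (9 * eta)
v = 2 * (1.035e-07)^2 * 6634 * 9.81 / (9 * 0.00088)
v = 1.76048e-07 m/s = 176.0476 nm/s

176.0476


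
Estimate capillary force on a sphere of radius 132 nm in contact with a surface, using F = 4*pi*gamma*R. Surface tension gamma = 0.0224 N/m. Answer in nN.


Convert radius: R = 132 nm = 1.32e-07 m
F = 4 * pi * gamma * R
F = 4 * pi * 0.0224 * 1.32e-07
F = 3.71562e-08 N = 37.1562 nN

37.1562


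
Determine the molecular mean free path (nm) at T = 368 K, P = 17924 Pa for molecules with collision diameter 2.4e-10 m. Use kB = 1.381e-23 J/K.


Mean free path: lambda = kB*T / (sqrt(2) * pi * d^2 * P)
lambda = 1.381e-23 * 368 / (sqrt(2) * pi * (2.4e-10)^2 * 17924)
lambda = 1.10795e-06 m
lambda = 1107.95 nm

1107.95


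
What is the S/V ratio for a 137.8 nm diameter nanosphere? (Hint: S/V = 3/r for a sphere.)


Radius r = 137.8/2 = 68.9 nm
S/V = 3 / r = 3 / 68.9
S/V = 0.0435 nm^-1

0.0435


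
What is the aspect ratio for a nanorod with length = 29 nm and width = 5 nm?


Aspect ratio AR = length / diameter
AR = 29 / 5
AR = 5.8

5.8


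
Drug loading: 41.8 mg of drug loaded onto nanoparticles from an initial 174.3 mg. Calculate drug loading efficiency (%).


Drug loading efficiency = (drug loaded / drug initial) * 100
DLE = 41.8 / 174.3 * 100
DLE = 0.2398 * 100
DLE = 23.98%

23.98


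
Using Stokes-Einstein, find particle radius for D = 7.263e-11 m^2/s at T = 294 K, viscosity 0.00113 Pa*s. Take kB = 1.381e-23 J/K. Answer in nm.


Stokes-Einstein: R = kB*T / (6*pi*eta*D)
R = 1.381e-23 * 294 / (6 * pi * 0.00113 * 7.263e-11)
R = 2.62449e-09 m = 2.62 nm

2.62


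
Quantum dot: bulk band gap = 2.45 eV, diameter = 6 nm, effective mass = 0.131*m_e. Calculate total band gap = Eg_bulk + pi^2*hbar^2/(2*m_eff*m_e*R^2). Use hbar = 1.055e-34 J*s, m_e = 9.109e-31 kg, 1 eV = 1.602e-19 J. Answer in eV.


Radius R = 6/2 nm = 3e-09 m
Confinement energy dE = pi^2 * hbar^2 / (2 * m_eff * m_e * R^2)
dE = pi^2 * (1.055e-34)^2 / (2 * 0.131 * 9.109e-31 * (3e-09)^2) J, divided by 1.602e-19 J/eV
dE = 0.3192 eV
Total band gap = E_g(bulk) + dE = 2.45 + 0.3192 = 2.7692 eV

2.7692


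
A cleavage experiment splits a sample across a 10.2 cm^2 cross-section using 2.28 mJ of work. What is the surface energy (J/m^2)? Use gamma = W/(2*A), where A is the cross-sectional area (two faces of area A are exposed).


Convert: A = 10.2 cm^2 = 0.00102 m^2, W = 2.28 mJ = 0.00228 J
Cleaving exposes two faces of area A, so total new surface = 2*A and gamma = W / (2*A)
gamma = 0.00228 / (2 * 0.00102)
gamma = 1.118 J/m^2

1.118


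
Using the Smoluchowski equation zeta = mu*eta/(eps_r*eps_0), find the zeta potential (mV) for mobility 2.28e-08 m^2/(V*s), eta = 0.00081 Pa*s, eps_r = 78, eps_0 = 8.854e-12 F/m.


Smoluchowski equation: zeta = mu * eta / (eps_r * eps_0)
zeta = 2.28e-08 * 0.00081 / (78 * 8.854e-12)
zeta = 0.026741 V = 26.74 mV

26.74


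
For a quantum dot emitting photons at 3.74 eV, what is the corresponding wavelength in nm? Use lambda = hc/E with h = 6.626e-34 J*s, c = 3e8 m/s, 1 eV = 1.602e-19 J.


Convert energy: E = 3.74 eV = 3.74 * 1.602e-19 = 5.99148e-19 J
lambda = h*c / E = 6.626e-34 * 3e8 / 5.99148e-19
lambda = 3.31771e-07 m = 331.8 nm

331.8


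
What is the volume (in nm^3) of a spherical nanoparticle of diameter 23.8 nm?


Radius r = 23.8/2 = 11.9 nm
Volume V = (4/3) * pi * r^3
V = (4/3) * pi * (11.9)^3
V = 7058.78 nm^3

7058.78


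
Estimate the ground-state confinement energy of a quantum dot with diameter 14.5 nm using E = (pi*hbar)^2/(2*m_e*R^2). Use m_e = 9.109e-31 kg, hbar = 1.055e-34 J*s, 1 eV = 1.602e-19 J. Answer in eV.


Radius R = 14.5/2 = 7.25 nm = 7.25e-09 m
E = (pi * 1.055e-34)^2 / (2 * 9.109e-31 * (7.25e-09)^2)
E(J) = 1.14717e-21
E = E(J) / 1.602e-19 = 0.0072 eV

0.0072


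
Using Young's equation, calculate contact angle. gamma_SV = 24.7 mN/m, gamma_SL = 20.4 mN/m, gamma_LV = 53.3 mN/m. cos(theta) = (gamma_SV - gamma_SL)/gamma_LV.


cos(theta) = (gamma_SV - gamma_SL) / gamma_LV
cos(theta) = (24.7 - 20.4) / 53.3
cos(theta) = 0.080675
theta = arccos(0.080675) = 85.37 degrees

85.37


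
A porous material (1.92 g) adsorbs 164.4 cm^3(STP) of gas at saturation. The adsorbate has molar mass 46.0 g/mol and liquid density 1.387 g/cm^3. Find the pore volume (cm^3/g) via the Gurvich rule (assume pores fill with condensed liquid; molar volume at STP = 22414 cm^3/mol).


Moles adsorbed n = V_ads / 22414 = 164.4 / 22414 = 7.334702e-03 mol
Liquid volume V_liq = n * M / rho_liq = 7.334702e-03 * 46.0 / 1.387 = 0.24326 cm^3
Specific pore volume V_pore = V_liq / m_sample = 0.24326 / 1.92
V_pore = 0.1267 cm^3/g

0.1267


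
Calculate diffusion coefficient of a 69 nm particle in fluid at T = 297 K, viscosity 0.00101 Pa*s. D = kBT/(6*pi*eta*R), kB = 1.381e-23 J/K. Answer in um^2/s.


Radius R = 69/2 = 34.5 nm = 3.45e-08 m
D = kB*T / (6*pi*eta*R)
D = 1.381e-23 * 297 / (6 * pi * 0.00101 * 3.45e-08)
D = 6.24466e-12 m^2/s = 6.245 um^2/s

6.245


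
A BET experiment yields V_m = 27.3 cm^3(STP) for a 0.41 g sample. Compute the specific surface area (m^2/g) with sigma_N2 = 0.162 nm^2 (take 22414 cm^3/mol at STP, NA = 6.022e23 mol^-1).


Number of moles in monolayer = V_m / 22414 = 27.3 / 22414 = 0.00121799
Number of molecules = moles * NA = 0.00121799 * 6.022e23
SA = molecules * sigma / mass
SA = (27.3 / 22414) * 6.022e23 * 0.162e-18 / 0.41
SA = 289.8 m^2/g

289.8


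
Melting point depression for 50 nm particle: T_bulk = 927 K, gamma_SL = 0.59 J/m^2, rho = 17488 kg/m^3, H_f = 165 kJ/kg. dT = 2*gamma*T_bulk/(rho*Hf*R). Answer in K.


Radius R = 50/2 = 25 nm = 2.5e-08 m
Convert H_f = 165 kJ/kg = 165000 J/kg
dT = 2 * gamma_SL * T_bulk / (rho * H_f * R)
dT = 2 * 0.59 * 927 / (17488 * 165000 * 2.5e-08)
dT = 15.2 K

15.2


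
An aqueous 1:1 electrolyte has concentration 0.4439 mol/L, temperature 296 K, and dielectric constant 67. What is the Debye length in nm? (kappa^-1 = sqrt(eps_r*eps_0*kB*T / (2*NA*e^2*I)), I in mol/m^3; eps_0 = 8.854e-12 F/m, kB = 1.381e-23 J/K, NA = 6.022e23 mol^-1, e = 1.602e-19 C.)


Ionic strength I = 0.4439 * 1^2 * 1000 = 443.9 mol/m^3
kappa^-1 = sqrt(67 * 8.854e-12 * 1.381e-23 * 296 / (2 * 6.022e23 * (1.602e-19)^2 * 443.9))
kappa^-1 = 0.42 nm

0.42


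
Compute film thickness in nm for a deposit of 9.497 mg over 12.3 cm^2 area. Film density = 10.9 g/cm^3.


Convert: m = 9.497 mg = 9.4970e-06 kg, A = 12.3 cm^2 = 1.2300e-03 m^2, rho = 10.9 g/cm^3 = 10900 kg/m^3
t = m / (A * rho)
t = 9.4970e-06 / (1.2300e-03 * 10900)
t = 7.0836e-07 m = 708.4 nm

708.4


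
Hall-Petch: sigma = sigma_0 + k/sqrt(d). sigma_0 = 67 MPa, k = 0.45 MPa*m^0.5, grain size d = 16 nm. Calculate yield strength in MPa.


d = 16 nm = 1.6e-08 m
sqrt(d) = 0.0001264911
Hall-Petch contribution = k / sqrt(d) = 0.45 / 0.0001264911 = 3557.6 MPa
sigma = sigma_0 + k/sqrt(d) = 67 + 3557.6 = 3624.6 MPa

3624.6


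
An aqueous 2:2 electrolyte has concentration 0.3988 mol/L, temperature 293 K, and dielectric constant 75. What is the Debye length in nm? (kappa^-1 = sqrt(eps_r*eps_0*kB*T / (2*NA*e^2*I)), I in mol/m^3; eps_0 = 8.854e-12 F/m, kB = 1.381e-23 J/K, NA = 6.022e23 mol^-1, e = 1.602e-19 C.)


Ionic strength I = 0.3988 * 2^2 * 1000 = 1595.2 mol/m^3
kappa^-1 = sqrt(75 * 8.854e-12 * 1.381e-23 * 293 / (2 * 6.022e23 * (1.602e-19)^2 * 1595.2))
kappa^-1 = 0.233 nm

0.233


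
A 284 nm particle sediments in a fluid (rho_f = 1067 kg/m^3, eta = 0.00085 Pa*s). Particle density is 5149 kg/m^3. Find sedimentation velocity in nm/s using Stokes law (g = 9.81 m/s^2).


Radius R = 284/2 nm = 1.42e-07 m
Density difference = 5149 - 1067 = 4082 kg/m^3
v = 2 * R^2 * (rho_p - rho_f) * g / (9 * eta)
v = 2 * (1.42e-07)^2 * 4082 * 9.81 / (9 * 0.00085)
v = 2.111e-07 m/s = 211.0995 nm/s

211.0995


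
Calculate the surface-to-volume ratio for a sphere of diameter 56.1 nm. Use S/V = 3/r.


Radius r = 56.1/2 = 28.05 nm
S/V = 3 / r = 3 / 28.05
S/V = 0.107 nm^-1

0.107


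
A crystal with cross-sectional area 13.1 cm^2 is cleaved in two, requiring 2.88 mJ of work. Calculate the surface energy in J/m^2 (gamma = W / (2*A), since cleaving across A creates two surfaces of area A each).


Convert: A = 13.1 cm^2 = 0.00131 m^2, W = 2.88 mJ = 0.00288 J
Cleaving exposes two faces of area A, so total new surface = 2*A and gamma = W / (2*A)
gamma = 0.00288 / (2 * 0.00131)
gamma = 1.099 J/m^2

1.099


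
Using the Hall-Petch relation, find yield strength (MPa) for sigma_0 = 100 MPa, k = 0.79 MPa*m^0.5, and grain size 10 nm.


d = 10 nm = 1e-08 m
sqrt(d) = 0.0001
Hall-Petch contribution = k / sqrt(d) = 0.79 / 0.0001 = 7900.0 MPa
sigma = sigma_0 + k/sqrt(d) = 100 + 7900.0 = 8000.0 MPa

8000.0


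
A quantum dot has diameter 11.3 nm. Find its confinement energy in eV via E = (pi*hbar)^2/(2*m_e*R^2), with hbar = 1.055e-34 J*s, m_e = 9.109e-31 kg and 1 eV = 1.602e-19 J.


Radius R = 11.3/2 = 5.65 nm = 5.65e-09 m
E = (pi * 1.055e-34)^2 / (2 * 9.109e-31 * (5.65e-09)^2)
E(J) = 1.88889e-21
E = E(J) / 1.602e-19 = 0.0118 eV

0.0118


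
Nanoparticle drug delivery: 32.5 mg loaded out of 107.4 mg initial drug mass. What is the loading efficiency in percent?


Drug loading efficiency = (drug loaded / drug initial) * 100
DLE = 32.5 / 107.4 * 100
DLE = 0.3026 * 100
DLE = 30.26%

30.26


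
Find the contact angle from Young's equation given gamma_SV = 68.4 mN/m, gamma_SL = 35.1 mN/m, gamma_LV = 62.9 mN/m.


cos(theta) = (gamma_SV - gamma_SL) / gamma_LV
cos(theta) = (68.4 - 35.1) / 62.9
cos(theta) = 0.529412
theta = arccos(0.529412) = 58.03 degrees

58.03


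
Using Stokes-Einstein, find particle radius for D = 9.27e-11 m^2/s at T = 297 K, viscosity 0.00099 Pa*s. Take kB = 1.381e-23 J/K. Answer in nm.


Stokes-Einstein: R = kB*T / (6*pi*eta*D)
R = 1.381e-23 * 297 / (6 * pi * 0.00099 * 9.27e-11)
R = 2.37101e-09 m = 2.37 nm

2.37


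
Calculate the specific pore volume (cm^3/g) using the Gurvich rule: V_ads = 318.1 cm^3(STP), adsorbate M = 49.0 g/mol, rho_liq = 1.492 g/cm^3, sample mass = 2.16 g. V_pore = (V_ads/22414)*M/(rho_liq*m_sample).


Moles adsorbed n = V_ads / 22414 = 318.1 / 22414 = 1.419202e-02 mol
Liquid volume V_liq = n * M / rho_liq = 1.419202e-02 * 49.0 / 1.492 = 0.46609 cm^3
Specific pore volume V_pore = V_liq / m_sample = 0.46609 / 2.16
V_pore = 0.2158 cm^3/g

0.2158


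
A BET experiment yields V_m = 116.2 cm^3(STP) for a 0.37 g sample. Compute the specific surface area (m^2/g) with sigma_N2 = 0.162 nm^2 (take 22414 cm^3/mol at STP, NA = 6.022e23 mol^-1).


Number of moles in monolayer = V_m / 22414 = 116.2 / 22414 = 0.00518426
Number of molecules = moles * NA = 0.00518426 * 6.022e23
SA = molecules * sigma / mass
SA = (116.2 / 22414) * 6.022e23 * 0.162e-18 / 0.37
SA = 1366.9 m^2/g

1366.9


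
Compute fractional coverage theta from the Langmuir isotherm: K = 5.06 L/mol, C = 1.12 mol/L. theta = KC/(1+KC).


Langmuir isotherm: theta = K*C / (1 + K*C)
K*C = 5.06 * 1.12 = 5.6672
theta = 5.6672 / (1 + 5.6672) = 5.6672 / 6.6672
theta = 0.85

0.85


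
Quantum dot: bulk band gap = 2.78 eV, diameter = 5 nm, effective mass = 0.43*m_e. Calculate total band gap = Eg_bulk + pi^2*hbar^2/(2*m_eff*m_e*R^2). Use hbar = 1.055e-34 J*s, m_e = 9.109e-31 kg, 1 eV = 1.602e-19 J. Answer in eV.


Radius R = 5/2 nm = 2.5e-09 m
Confinement energy dE = pi^2 * hbar^2 / (2 * m_eff * m_e * R^2)
dE = pi^2 * (1.055e-34)^2 / (2 * 0.43 * 9.109e-31 * (2.5e-09)^2) J, divided by 1.602e-19 J/eV
dE = 0.1401 eV
Total band gap = E_g(bulk) + dE = 2.78 + 0.1401 = 2.9201 eV

2.9201


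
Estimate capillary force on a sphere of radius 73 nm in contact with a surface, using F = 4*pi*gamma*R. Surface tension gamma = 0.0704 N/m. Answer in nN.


Convert radius: R = 73 nm = 7.3e-08 m
F = 4 * pi * gamma * R
F = 4 * pi * 0.0704 * 7.3e-08
F = 6.45811e-08 N = 64.5811 nN

64.5811


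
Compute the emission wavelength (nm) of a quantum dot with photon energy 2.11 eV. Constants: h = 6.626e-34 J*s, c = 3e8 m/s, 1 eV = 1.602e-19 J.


Convert energy: E = 2.11 eV = 2.11 * 1.602e-19 = 3.38022e-19 J
lambda = h*c / E = 6.626e-34 * 3e8 / 3.38022e-19
lambda = 5.88068e-07 m = 588.1 nm

588.1


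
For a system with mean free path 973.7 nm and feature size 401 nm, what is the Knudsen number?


Knudsen number Kn = lambda / L
Kn = 973.7 / 401
Kn = 2.4282

2.4282


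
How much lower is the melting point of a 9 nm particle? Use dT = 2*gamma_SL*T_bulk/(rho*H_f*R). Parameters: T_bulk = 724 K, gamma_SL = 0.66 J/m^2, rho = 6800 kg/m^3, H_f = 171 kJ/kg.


Radius R = 9/2 = 4.5 nm = 4.5e-09 m
Convert H_f = 171 kJ/kg = 171000 J/kg
dT = 2 * gamma_SL * T_bulk / (rho * H_f * R)
dT = 2 * 0.66 * 724 / (6800 * 171000 * 4.5e-09)
dT = 182.6 K

182.6


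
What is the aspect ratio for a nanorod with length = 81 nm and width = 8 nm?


Aspect ratio AR = length / diameter
AR = 81 / 8
AR = 10.12

10.12


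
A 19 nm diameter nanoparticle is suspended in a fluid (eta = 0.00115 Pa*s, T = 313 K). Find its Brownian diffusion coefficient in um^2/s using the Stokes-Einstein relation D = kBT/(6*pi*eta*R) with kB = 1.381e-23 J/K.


Radius R = 19/2 = 9.5 nm = 9.5e-09 m
D = kB*T / (6*pi*eta*R)
D = 1.381e-23 * 313 / (6 * pi * 0.00115 * 9.5e-09)
D = 2.09901e-11 m^2/s = 20.99 um^2/s

20.99


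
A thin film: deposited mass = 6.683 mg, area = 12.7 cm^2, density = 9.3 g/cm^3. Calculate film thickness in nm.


Convert: m = 6.683 mg = 6.6830e-06 kg, A = 12.7 cm^2 = 1.2700e-03 m^2, rho = 9.3 g/cm^3 = 9300 kg/m^3
t = m / (A * rho)
t = 6.6830e-06 / (1.2700e-03 * 9300)
t = 5.6583e-07 m = 565.8 nm

565.8


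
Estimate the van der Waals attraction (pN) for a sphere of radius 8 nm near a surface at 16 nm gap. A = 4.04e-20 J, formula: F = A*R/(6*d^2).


Convert to SI: R = 8 nm = 8e-09 m, d = 16 nm = 1.6e-08 m
F = A * R / (6 * d^2)
F = 4.04e-20 * 8e-09 / (6 * (1.6e-08)^2)
F = 2.10417e-13 N = 0.21 pN

0.21


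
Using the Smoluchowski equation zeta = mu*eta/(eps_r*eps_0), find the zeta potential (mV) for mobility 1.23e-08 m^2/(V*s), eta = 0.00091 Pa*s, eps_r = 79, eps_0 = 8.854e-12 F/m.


Smoluchowski equation: zeta = mu * eta / (eps_r * eps_0)
zeta = 1.23e-08 * 0.00091 / (79 * 8.854e-12)
zeta = 0.016002 V = 16.0 mV

16.0


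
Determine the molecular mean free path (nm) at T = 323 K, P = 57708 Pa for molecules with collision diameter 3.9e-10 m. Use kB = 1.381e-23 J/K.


Mean free path: lambda = kB*T / (sqrt(2) * pi * d^2 * P)
lambda = 1.381e-23 * 323 / (sqrt(2) * pi * (3.9e-10)^2 * 57708)
lambda = 1.14384e-07 m
lambda = 114.38 nm

114.38


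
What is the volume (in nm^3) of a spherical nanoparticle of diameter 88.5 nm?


Radius r = 88.5/2 = 44.25 nm
Volume V = (4/3) * pi * r^3
V = (4/3) * pi * (44.25)^3
V = 362934.65 nm^3

362934.65


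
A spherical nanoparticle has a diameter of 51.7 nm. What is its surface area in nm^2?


Radius r = 51.7/2 = 25.85 nm
Surface area SA = 4 * pi * r^2
SA = 4 * pi * (25.85)^2
SA = 8397.13 nm^2

8397.13


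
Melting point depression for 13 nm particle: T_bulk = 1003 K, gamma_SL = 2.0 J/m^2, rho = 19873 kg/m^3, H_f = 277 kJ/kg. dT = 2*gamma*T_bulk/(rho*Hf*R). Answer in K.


Radius R = 13/2 = 6.5 nm = 6.5e-09 m
Convert H_f = 277 kJ/kg = 277000 J/kg
dT = 2 * gamma_SL * T_bulk / (rho * H_f * R)
dT = 2 * 2.0 * 1003 / (19873 * 277000 * 6.5e-09)
dT = 112.1 K

112.1


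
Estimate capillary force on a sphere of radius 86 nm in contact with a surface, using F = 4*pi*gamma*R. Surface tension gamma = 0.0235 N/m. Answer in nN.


Convert radius: R = 86 nm = 8.6e-08 m
F = 4 * pi * gamma * R
F = 4 * pi * 0.0235 * 8.6e-08
F = 2.53966e-08 N = 25.3966 nN

25.3966


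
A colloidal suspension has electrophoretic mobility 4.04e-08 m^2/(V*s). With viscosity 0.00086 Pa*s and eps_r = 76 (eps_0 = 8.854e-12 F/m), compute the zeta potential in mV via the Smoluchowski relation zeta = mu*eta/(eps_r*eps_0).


Smoluchowski equation: zeta = mu * eta / (eps_r * eps_0)
zeta = 4.04e-08 * 0.00086 / (76 * 8.854e-12)
zeta = 0.051633 V = 51.63 mV

51.63


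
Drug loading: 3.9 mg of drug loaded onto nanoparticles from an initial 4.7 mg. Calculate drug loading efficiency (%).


Drug loading efficiency = (drug loaded / drug initial) * 100
DLE = 3.9 / 4.7 * 100
DLE = 0.8298 * 100
DLE = 82.98%

82.98


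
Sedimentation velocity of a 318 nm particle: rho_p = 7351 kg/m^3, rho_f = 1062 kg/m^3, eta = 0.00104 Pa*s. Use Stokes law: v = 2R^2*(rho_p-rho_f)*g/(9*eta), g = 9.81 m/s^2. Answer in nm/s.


Radius R = 318/2 nm = 1.59e-07 m
Density difference = 7351 - 1062 = 6289 kg/m^3
v = 2 * R^2 * (rho_p - rho_f) * g / (9 * eta)
v = 2 * (1.59e-07)^2 * 6289 * 9.81 / (9 * 0.00104)
v = 3.33272e-07 m/s = 333.2721 nm/s

333.2721


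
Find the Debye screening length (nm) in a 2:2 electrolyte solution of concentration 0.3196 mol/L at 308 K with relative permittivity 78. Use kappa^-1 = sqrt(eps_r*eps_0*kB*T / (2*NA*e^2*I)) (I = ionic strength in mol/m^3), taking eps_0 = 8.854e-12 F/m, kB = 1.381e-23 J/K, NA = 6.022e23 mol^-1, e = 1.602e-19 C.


Ionic strength I = 0.3196 * 2^2 * 1000 = 1278.4 mol/m^3
kappa^-1 = sqrt(78 * 8.854e-12 * 1.381e-23 * 308 / (2 * 6.022e23 * (1.602e-19)^2 * 1278.4))
kappa^-1 = 0.273 nm

0.273


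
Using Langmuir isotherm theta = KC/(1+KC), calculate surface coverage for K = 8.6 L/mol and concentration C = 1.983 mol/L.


Langmuir isotherm: theta = K*C / (1 + K*C)
K*C = 8.6 * 1.983 = 17.0538
theta = 17.0538 / (1 + 17.0538) = 17.0538 / 18.0538
theta = 0.9446

0.9446


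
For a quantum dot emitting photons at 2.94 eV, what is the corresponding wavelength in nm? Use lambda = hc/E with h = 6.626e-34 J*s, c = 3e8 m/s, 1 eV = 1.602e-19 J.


Convert energy: E = 2.94 eV = 2.94 * 1.602e-19 = 4.70988e-19 J
lambda = h*c / E = 6.626e-34 * 3e8 / 4.70988e-19
lambda = 4.22049e-07 m = 422.0 nm

422.0


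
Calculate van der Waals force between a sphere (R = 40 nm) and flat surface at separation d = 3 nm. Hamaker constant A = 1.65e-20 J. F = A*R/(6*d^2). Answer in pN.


Convert to SI: R = 40 nm = 4e-08 m, d = 3 nm = 3e-09 m
F = A * R / (6 * d^2)
F = 1.65e-20 * 4e-08 / (6 * (3e-09)^2)
F = 1.22222e-11 N = 12.222 pN

12.222


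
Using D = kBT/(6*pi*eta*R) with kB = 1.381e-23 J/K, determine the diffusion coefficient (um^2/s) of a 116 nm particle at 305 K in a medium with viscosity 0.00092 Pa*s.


Radius R = 116/2 = 58 nm = 5.8e-08 m
D = kB*T / (6*pi*eta*R)
D = 1.381e-23 * 305 / (6 * pi * 0.00092 * 5.8e-08)
D = 4.18771e-12 m^2/s = 4.188 um^2/s

4.188
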